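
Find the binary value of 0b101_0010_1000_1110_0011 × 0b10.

Multiply each base-2 digit by 2, carrying:
  1×2 = 2 → write 0 carry 1
  1×2+1 = 3 → write 1 carry 1
  0×2+1 = 1 → write 1
  0×2 = 0 → write 0
  0×2 = 0 → write 0
  1×2 = 2 → write 0 carry 1
  1×2+1 = 3 → write 1 carry 1
  1×2+1 = 3 → write 1 carry 1
  0×2+1 = 1 → write 1
  0×2 = 0 → write 0
  0×2 = 0 → write 0
  1×2 = 2 → write 0 carry 1
  0×2+1 = 1 → write 1
  1×2 = 2 → write 0 carry 1
  0×2+1 = 1 → write 1
  0×2 = 0 → write 0
  1×2 = 2 → write 0 carry 1
  0×2+1 = 1 → write 1
  1×2 = 2 → write 0 carry 1
  remaining carry: 1

0b10100101000111000110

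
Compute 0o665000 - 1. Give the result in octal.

0o664777

The trailing 3 digits are 0, so subtracting 1 borrows through: they become 7 and the next digit up decrements.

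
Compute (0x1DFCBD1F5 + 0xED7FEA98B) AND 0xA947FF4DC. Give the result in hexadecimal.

0x944A7080

Add column by column in base 16, right to left:
  5+B = 0 carry 1
  F+8+1 = 8 carry 1
  1+9+1 = B
  D+A = 7 carry 1
  B+E+1 = A carry 1
  C+F+1 = C carry 1
  F+7+1 = 7 carry 1
  D+D+1 = B carry 1
  1+E+1 = 0 carry 1
  final carry 1
Sum = 0x10B7CA7B80; now AND with 0xA947FF4DC:
  1&0=0, 0&A=0, B&9=9, 7&4=4, C&7=4, A&F=A, 7&F=7, B&4=0, 8&D=8, 0&C=0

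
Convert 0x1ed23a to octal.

0o7551072

Expand each hex digit to 4 bits: 1=0001 e=1110 d=1101 2=0010 3=0011 a=1010.
Group the bits in threes: 111 101 101 001 000 111 010 → 7551072.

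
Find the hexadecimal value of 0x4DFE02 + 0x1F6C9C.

Add column by column in base 16, right to left:
  2+C = E
  0+9 = 9
  E+C = A carry 1
  F+6+1 = 6 carry 1
  D+F+1 = D carry 1
  4+1+1 = 6

0x6D6A9E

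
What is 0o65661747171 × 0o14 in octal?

Multiply each base-8 digit by 12, carrying:
  1×12 = 12 → write 4 carry 1
  7×12+1 = 85 → write 5 carry 10
  1×12+10 = 22 → write 6 carry 2
  7×12+2 = 86 → write 6 carry 10
  4×12+10 = 58 → write 2 carry 7
  7×12+7 = 91 → write 3 carry 11
  1×12+11 = 23 → write 7 carry 2
  6×12+2 = 74 → write 2 carry 9
  6×12+9 = 81 → write 1 carry 10
  5×12+10 = 70 → write 6 carry 8
  6×12+8 = 80 → write 0 carry 10
  remaining carry: 12

0o1206127326654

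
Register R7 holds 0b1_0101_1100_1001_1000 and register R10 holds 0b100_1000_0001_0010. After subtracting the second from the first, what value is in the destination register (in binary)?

0b10001010010000110

Subtract column by column in base 2:
  0-0 → 0
  0-1 → 1 (borrow)
  0-0-1 → 1 (borrow)
  1-0-1 → 0
  1-1 → 0
  0-0 → 0
  0-0 → 0
  1-0 → 1
  0-0 → 0
  0-0 → 0
  1-0 → 1
  1-1 → 0
  1-0 → 1
  0-0 → 0
  1-1 → 0
  0-0 → 0
  1-0 → 1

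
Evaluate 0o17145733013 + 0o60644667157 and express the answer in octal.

0o100012622172

Add column by column in base 8, right to left:
  3+7 = 2 carry 1
  1+5+1 = 7
  0+1 = 1
  3+7 = 2 carry 1
  3+6+1 = 2 carry 1
  7+6+1 = 6 carry 1
  5+4+1 = 2 carry 1
  4+4+1 = 1 carry 1
  1+6+1 = 0 carry 1
  7+0+1 = 0 carry 1
  1+6+1 = 0 carry 1
  final carry 1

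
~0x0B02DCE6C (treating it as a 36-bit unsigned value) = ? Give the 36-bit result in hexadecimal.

Each hex digit d becomes F−d:
  0→F, B→4, 0→F, 2→D, D→2, C→3, E→1, 6→9, C→3

0xF4FD23193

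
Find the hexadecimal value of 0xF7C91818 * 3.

0x2E75B4848

Multiply each base-16 digit by 3, carrying:
  8×3 = 24 → write 8 carry 1
  1×3+1 = 4 → write 4
  8×3 = 24 → write 8 carry 1
  1×3+1 = 4 → write 4
  9×3 = 27 → write B carry 1
  C×3+1 = 37 → write 5 carry 2
  7×3+2 = 23 → write 7 carry 1
  F×3+1 = 46 → write E carry 2
  remaining carry: 2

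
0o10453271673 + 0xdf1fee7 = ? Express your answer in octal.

0xdf1fee7 = 0o1574377347 in octal.
Add column by column in base 8, right to left:
  3+7 = 2 carry 1
  7+4+1 = 4 carry 1
  6+3+1 = 2 carry 1
  1+7+1 = 1 carry 1
  7+7+1 = 7 carry 1
  2+3+1 = 6
  3+4 = 7
  5+7 = 4 carry 1
  4+5+1 = 2 carry 1
  0+1+1 = 2
  1+0 = 1

0o12247671242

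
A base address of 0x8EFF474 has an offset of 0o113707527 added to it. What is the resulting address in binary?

0b1010000111111000001111001011

0x8EFF474 = 0b1000111011111111010001110100 in binary.
0o113707527 = 0b1001011111000111101010111 in binary.
Add column by column in base 2, right to left:
  0+1 = 1
  0+1 = 1
  1+1 = 0 carry 1
  0+0+1 = 1
  1+1 = 0 carry 1
  1+0+1 = 0 carry 1
  1+1+1 = 1 carry 1
  0+0+1 = 1
  0+1 = 1
  0+1 = 1
  1+1 = 0 carry 1
  0+1+1 = 0 carry 1
  1+0+1 = 0 carry 1
  1+0+1 = 0 carry 1
  1+0+1 = 0 carry 1
  1+1+1 = 1 carry 1
  1+1+1 = 1 carry 1
  1+1+1 = 1 carry 1
  1+1+1 = 1 carry 1
  1+1+1 = 1 carry 1
  0+0+1 = 1
  1+1 = 0 carry 1
  1+0+1 = 0 carry 1
  1+0+1 = 0 carry 1
  0+1+1 = 0 carry 1
  0+0+1 = 1
  0+0 = 0
  1+0 = 1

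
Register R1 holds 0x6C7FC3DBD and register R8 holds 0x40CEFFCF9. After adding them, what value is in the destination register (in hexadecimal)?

Add column by column in base 16, right to left:
  D+9 = 6 carry 1
  B+F+1 = B carry 1
  D+C+1 = A carry 1
  3+F+1 = 3 carry 1
  C+F+1 = C carry 1
  F+E+1 = E carry 1
  7+C+1 = 4 carry 1
  C+0+1 = D
  6+4 = A

0xAD4EC3AB6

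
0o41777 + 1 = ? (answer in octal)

0o42000

The trailing 3 digits are 7 (max in base 8), so adding 1 cascades: they roll to 0 and the next digit up increments.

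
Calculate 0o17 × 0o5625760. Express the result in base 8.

0o126711420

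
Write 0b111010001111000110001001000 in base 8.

Group the bits in threes: 111 010 001 111 000 110 001 001 000 → 721706110.

0o721706110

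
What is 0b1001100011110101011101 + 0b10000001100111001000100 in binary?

Add column by column in base 2, right to left:
  1+0 = 1
  0+0 = 0
  1+1 = 0 carry 1
  1+0+1 = 0 carry 1
  1+0+1 = 0 carry 1
  0+0+1 = 1
  1+1 = 0 carry 1
  0+0+1 = 1
  1+0 = 1
  0+1 = 1
  1+1 = 0 carry 1
  1+1+1 = 1 carry 1
  1+0+1 = 0 carry 1
  1+0+1 = 0 carry 1
  0+1+1 = 0 carry 1
  0+1+1 = 0 carry 1
  0+0+1 = 1
  1+0 = 1
  1+0 = 1
  0+0 = 0
  0+0 = 0
  1+0 = 1
  0+1 = 1

0b11001110000101110100001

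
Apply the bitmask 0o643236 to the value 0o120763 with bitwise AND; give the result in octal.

0o000222

AND each oct digit independently (no carries):
  1&6=0, 2&4=0, 0&3=0, 7&2=2, 6&3=2, 3&6=2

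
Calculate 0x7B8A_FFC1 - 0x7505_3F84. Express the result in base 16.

Subtract column by column in base 16:
  1-4 → D (borrow)
  C-8-1 → 3
  F-F → 0
  F-3 → C
  A-5 → 5
  8-0 → 8
  B-5 → 6
  7-7 → 0

0x685C03D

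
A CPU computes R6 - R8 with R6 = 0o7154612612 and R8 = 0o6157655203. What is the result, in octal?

Subtract column by column in base 8:
  2-3 → 7 (borrow)
  1-0-1 → 0
  6-2 → 4
  2-5 → 5 (borrow)
  1-5-1 → 3 (borrow)
  6-6-1 → 7 (borrow)
  4-7-1 → 4 (borrow)
  5-5-1 → 7 (borrow)
  1-1-1 → 7 (borrow)
  7-6-1 → 0

0o774735407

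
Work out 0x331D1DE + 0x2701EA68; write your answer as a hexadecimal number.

Add column by column in base 16, right to left:
  E+8 = 6 carry 1
  D+6+1 = 4 carry 1
  1+A+1 = C
  D+E = B carry 1
  1+1+1 = 3
  3+0 = 3
  3+7 = A
  0+2 = 2

0x2A33BC46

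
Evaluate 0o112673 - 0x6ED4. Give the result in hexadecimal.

0x26E7

0o112673 = 0x95BB in hexadecimal.
Subtract column by column in base 16:
  B-4 → 7
  B-D → E (borrow)
  5-E-1 → 6 (borrow)
  9-6-1 → 2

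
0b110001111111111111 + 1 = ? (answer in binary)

The trailing 13 digits are 1 (max in base 2), so adding 1 cascades: they roll to 0 and the next digit up increments.

0b110010000000000000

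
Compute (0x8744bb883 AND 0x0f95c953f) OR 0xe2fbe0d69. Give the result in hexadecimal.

0xe7ffe9d6b

0x8744bb883 AND 0x0f95c953f = 0x070489003.
Then OR with 0xe2fbe0d69.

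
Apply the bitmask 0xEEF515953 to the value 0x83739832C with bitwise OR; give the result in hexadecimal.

0xEFF79DB7F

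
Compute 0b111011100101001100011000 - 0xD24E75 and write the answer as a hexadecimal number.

0x1C04A3

0b111011100101001100011000 = 0xEE5318 in hexadecimal.
Subtract column by column in base 16:
  8-5 → 3
  1-7 → A (borrow)
  3-E-1 → 4 (borrow)
  5-4-1 → 0
  E-2 → C
  E-D → 1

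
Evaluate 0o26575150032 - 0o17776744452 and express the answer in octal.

Subtract column by column in base 8:
  2-2 → 0
  3-5 → 6 (borrow)
  0-4-1 → 3 (borrow)
  0-4-1 → 3 (borrow)
  5-4-1 → 0
  1-7 → 2 (borrow)
  5-6-1 → 6 (borrow)
  7-7-1 → 7 (borrow)
  5-7-1 → 5 (borrow)
  6-7-1 → 6 (borrow)
  2-1-1 → 0

0o6576203360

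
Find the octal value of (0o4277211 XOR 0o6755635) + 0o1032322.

First 0o4277211 XOR 0o6755635 = 0o2522424.
Add column by column in base 8, right to left:
  4+2 = 6
  2+2 = 4
  4+3 = 7
  2+2 = 4
  2+3 = 5
  5+0 = 5
  2+1 = 3

0o3554746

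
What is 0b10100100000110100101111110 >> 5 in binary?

0b101001000001101001011

Right shift by 5: drop the 5 least-significant bits.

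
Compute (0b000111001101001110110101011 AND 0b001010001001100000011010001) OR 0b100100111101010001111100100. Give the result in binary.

0b000111001101001110110101011 AND 0b001010001001100000011010001 = 0b000010001001000000010000001.
Then OR with 0b100100111101010001111100100.

0b100110111101010001111100101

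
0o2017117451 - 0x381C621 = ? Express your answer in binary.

0o2017117451 = 0b10000001111001001111100101001 in binary.
0x381C621 = 0b11100000011100011000100001 in binary.
Subtract column by column in base 2:
  1-1 → 0
  0-0 → 0
  0-0 → 0
  1-0 → 1
  0-0 → 0
  1-1 → 0
  0-0 → 0
  0-0 → 0
  1-0 → 1
  1-1 → 0
  1-1 → 0
  1-0 → 1
  1-0 → 1
  0-0 → 0
  0-1 → 1 (borrow)
  1-1-1 → 1 (borrow)
  0-1-1 → 0 (borrow)
  0-0-1 → 1 (borrow)
  1-0-1 → 0
  1-0 → 1
  1-0 → 1
  1-0 → 1
  0-0 → 0
  0-1 → 1 (borrow)
  0-1-1 → 0 (borrow)
  0-1-1 → 0 (borrow)
  0-0-1 → 1 (borrow)
  0-0-1 → 1 (borrow)
  1-0-1 → 0

0b1100101110101101100100001000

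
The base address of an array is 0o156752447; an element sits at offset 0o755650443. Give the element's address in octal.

0o1134623112

Add column by column in base 8, right to left:
  7+3 = 2 carry 1
  4+4+1 = 1 carry 1
  4+4+1 = 1 carry 1
  2+0+1 = 3
  5+5 = 2 carry 1
  7+6+1 = 6 carry 1
  6+5+1 = 4 carry 1
  5+5+1 = 3 carry 1
  1+7+1 = 1 carry 1
  final carry 1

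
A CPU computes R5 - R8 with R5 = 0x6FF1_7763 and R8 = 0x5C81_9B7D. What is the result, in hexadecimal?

0x136FDBE6

Subtract column by column in base 16:
  3-D → 6 (borrow)
  6-7-1 → E (borrow)
  7-B-1 → B (borrow)
  7-9-1 → D (borrow)
  1-1-1 → F (borrow)
  F-8-1 → 6
  F-C → 3
  6-5 → 1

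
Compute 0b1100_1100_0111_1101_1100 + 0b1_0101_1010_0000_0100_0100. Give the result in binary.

0b1000100110100000100000

Add column by column in base 2, right to left:
  0+0 = 0
  0+0 = 0
  1+1 = 0 carry 1
  1+0+1 = 0 carry 1
  1+0+1 = 0 carry 1
  0+0+1 = 1
  1+1 = 0 carry 1
  1+0+1 = 0 carry 1
  1+0+1 = 0 carry 1
  1+0+1 = 0 carry 1
  1+0+1 = 0 carry 1
  0+0+1 = 1
  0+0 = 0
  0+1 = 1
  1+0 = 1
  1+1 = 0 carry 1
  0+1+1 = 0 carry 1
  0+0+1 = 1
  1+1 = 0 carry 1
  1+0+1 = 0 carry 1
  0+1+1 = 0 carry 1
  final carry 1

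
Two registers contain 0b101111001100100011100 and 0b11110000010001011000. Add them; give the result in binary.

0b1001101001110101110100

Add column by column in base 2, right to left:
  0+0 = 0
  0+0 = 0
  1+0 = 1
  1+1 = 0 carry 1
  1+1+1 = 1 carry 1
  0+0+1 = 1
  0+1 = 1
  0+0 = 0
  1+0 = 1
  0+0 = 0
  0+1 = 1
  1+0 = 1
  1+0 = 1
  0+0 = 0
  0+0 = 0
  1+0 = 1
  1+1 = 0 carry 1
  1+1+1 = 1 carry 1
  1+1+1 = 1 carry 1
  0+1+1 = 0 carry 1
  1+0+1 = 0 carry 1
  final carry 1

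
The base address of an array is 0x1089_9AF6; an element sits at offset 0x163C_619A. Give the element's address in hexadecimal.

0x26C5FC90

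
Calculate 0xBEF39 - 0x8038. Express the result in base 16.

0xB6F01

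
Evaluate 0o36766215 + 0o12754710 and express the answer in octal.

Add column by column in base 8, right to left:
  5+0 = 5
  1+1 = 2
  2+7 = 1 carry 1
  6+4+1 = 3 carry 1
  6+5+1 = 4 carry 1
  7+7+1 = 7 carry 1
  6+2+1 = 1 carry 1
  3+1+1 = 5

0o51743125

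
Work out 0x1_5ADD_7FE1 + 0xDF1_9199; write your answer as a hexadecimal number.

0x168CF117A

Add column by column in base 16, right to left:
  1+9 = A
  E+9 = 7 carry 1
  F+1+1 = 1 carry 1
  7+9+1 = 1 carry 1
  D+1+1 = F
  D+F = C carry 1
  A+D+1 = 8 carry 1
  5+0+1 = 6
  1+0 = 1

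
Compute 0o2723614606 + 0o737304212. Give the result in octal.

0o3663121020

Add column by column in base 8, right to left:
  6+2 = 0 carry 1
  0+1+1 = 2
  6+2 = 0 carry 1
  4+4+1 = 1 carry 1
  1+0+1 = 2
  6+3 = 1 carry 1
  3+7+1 = 3 carry 1
  2+3+1 = 6
  7+7 = 6 carry 1
  2+0+1 = 3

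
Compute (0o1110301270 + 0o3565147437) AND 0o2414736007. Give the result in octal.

Add column by column in base 8, right to left:
  0+7 = 7
  7+3 = 2 carry 1
  2+4+1 = 7
  1+7 = 0 carry 1
  0+4+1 = 5
  3+1 = 4
  0+5 = 5
  1+6 = 7
  1+5 = 6
  1+3 = 4
Sum = 0o4675450727; now AND with 0o2414736007:
  4&2=0, 6&4=4, 7&1=1, 5&4=4, 4&7=4, 5&3=1, 0&6=0, 7&0=0, 2&0=0, 7&7=7

0o414410007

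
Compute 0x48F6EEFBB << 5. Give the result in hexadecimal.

0x91EDDDF760

5 bits is not a whole number of base-16 digits; in binary: 10010001111011011101110111110111011 << 5 = 1001000111101101110111011111011101100000.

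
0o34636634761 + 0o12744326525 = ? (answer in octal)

0o47603163506

Add column by column in base 8, right to left:
  1+5 = 6
  6+2 = 0 carry 1
  7+5+1 = 5 carry 1
  4+6+1 = 3 carry 1
  3+2+1 = 6
  6+3 = 1 carry 1
  6+4+1 = 3 carry 1
  3+4+1 = 0 carry 1
  6+7+1 = 6 carry 1
  4+2+1 = 7
  3+1 = 4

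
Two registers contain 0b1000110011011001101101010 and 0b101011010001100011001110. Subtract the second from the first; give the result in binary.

Subtract column by column in base 2:
  0-0 → 0
  1-1 → 0
  0-1 → 1 (borrow)
  1-1-1 → 1 (borrow)
  0-0-1 → 1 (borrow)
  1-0-1 → 0
  1-1 → 0
  0-1 → 1 (borrow)
  1-0-1 → 0
  1-0 → 1
  0-0 → 0
  0-1 → 1 (borrow)
  1-1-1 → 1 (borrow)
  1-0-1 → 0
  0-0 → 0
  1-0 → 1
  1-1 → 0
  0-0 → 0
  0-1 → 1 (borrow)
  1-1-1 → 1 (borrow)
  1-0-1 → 0
  0-1 → 1 (borrow)
  0-0-1 → 1 (borrow)
  0-1-1 → 0 (borrow)
  1-0-1 → 0

0b11011001001101010011100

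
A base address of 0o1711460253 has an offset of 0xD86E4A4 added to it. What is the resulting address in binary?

0b11100101011010100010101001111

0o1711460253 = 0b1111001001100110000010101011 in binary.
0xD86E4A4 = 0b1101100001101110010010100100 in binary.
Add column by column in base 2, right to left:
  1+0 = 1
  1+0 = 1
  0+1 = 1
  1+0 = 1
  0+0 = 0
  1+1 = 0 carry 1
  0+0+1 = 1
  1+1 = 0 carry 1
  0+0+1 = 1
  0+0 = 0
  0+1 = 1
  0+0 = 0
  0+0 = 0
  1+1 = 0 carry 1
  1+1+1 = 1 carry 1
  0+1+1 = 0 carry 1
  0+0+1 = 1
  1+1 = 0 carry 1
  1+1+1 = 1 carry 1
  0+0+1 = 1
  0+0 = 0
  1+0 = 1
  0+0 = 0
  0+1 = 1
  1+1 = 0 carry 1
  1+0+1 = 0 carry 1
  1+1+1 = 1 carry 1
  1+1+1 = 1 carry 1
  final carry 1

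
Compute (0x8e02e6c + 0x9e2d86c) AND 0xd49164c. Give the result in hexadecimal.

0x410648

Add column by column in base 16, right to left:
  c+c = 8 carry 1
  6+6+1 = d
  e+8 = 6 carry 1
  2+d+1 = 0 carry 1
  0+2+1 = 3
  e+e = c carry 1
  8+9+1 = 2 carry 1
  final carry 1
Sum = 0x12c306d8; now AND with 0xd49164c:
  1&0=0, 2&d=0, c&4=4, 3&9=1, 0&1=0, 6&6=6, d&4=4, 8&c=8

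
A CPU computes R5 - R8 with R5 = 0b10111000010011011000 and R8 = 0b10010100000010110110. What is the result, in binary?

Subtract column by column in base 2:
  0-0 → 0
  0-1 → 1 (borrow)
  0-1-1 → 0 (borrow)
  1-0-1 → 0
  1-1 → 0
  0-1 → 1 (borrow)
  1-0-1 → 0
  1-1 → 0
  0-0 → 0
  0-0 → 0
  1-0 → 1
  0-0 → 0
  0-0 → 0
  0-0 → 0
  0-1 → 1 (borrow)
  1-0-1 → 0
  1-1 → 0
  1-0 → 1
  0-0 → 0
  1-1 → 0

0b100100010000100010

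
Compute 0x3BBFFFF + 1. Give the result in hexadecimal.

0x3BC0000

The trailing 4 digits are F (max in base 16), so adding 1 cascades: they roll to 0 and the next digit up increments.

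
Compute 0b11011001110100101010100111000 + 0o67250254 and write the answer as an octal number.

0o3405722744

0b11011001110100101010100111000 = 0o3316452470 in octal.
Add column by column in base 8, right to left:
  0+4 = 4
  7+5 = 4 carry 1
  4+2+1 = 7
  2+0 = 2
  5+5 = 2 carry 1
  4+2+1 = 7
  6+7 = 5 carry 1
  1+6+1 = 0 carry 1
  3+0+1 = 4
  3+0 = 3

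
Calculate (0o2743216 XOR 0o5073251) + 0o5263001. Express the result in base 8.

0o15213050

First 0o2743216 XOR 0o5073251 = 0o7730047.
Add column by column in base 8, right to left:
  7+1 = 0 carry 1
  4+0+1 = 5
  0+0 = 0
  0+3 = 3
  3+6 = 1 carry 1
  7+2+1 = 2 carry 1
  7+5+1 = 5 carry 1
  final carry 1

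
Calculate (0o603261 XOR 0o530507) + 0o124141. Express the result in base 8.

First 0o603261 XOR 0o530507 = 0o333766.
Add column by column in base 8, right to left:
  6+1 = 7
  6+4 = 2 carry 1
  7+1+1 = 1 carry 1
  3+4+1 = 0 carry 1
  3+2+1 = 6
  3+1 = 4

0o460127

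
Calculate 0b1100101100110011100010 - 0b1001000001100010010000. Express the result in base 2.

0b11101011010001010010

Subtract column by column in base 2:
  0-0 → 0
  1-0 → 1
  0-0 → 0
  0-0 → 0
  0-1 → 1 (borrow)
  1-0-1 → 0
  1-0 → 1
  1-1 → 0
  0-0 → 0
  0-0 → 0
  1-0 → 1
  1-1 → 0
  0-1 → 1 (borrow)
  0-0-1 → 1 (borrow)
  1-0-1 → 0
  1-0 → 1
  0-0 → 0
  1-0 → 1
  0-1 → 1 (borrow)
  0-0-1 → 1 (borrow)
  1-0-1 → 0
  1-1 → 0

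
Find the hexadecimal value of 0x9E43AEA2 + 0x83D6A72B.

0x1221A55CD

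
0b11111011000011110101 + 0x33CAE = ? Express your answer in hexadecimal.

0b11111011000011110101 = 0xFB0F5 in hexadecimal.
Add column by column in base 16, right to left:
  5+E = 3 carry 1
  F+A+1 = A carry 1
  0+C+1 = D
  B+3 = E
  F+3 = 2 carry 1
  final carry 1

0x12EDA3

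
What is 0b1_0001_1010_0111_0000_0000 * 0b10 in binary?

Multiply each base-2 digit by 2, carrying:
  0×2 = 0 → write 0
  0×2 = 0 → write 0
  0×2 = 0 → write 0
  0×2 = 0 → write 0
  0×2 = 0 → write 0
  0×2 = 0 → write 0
  0×2 = 0 → write 0
  0×2 = 0 → write 0
  1×2 = 2 → write 0 carry 1
  1×2+1 = 3 → write 1 carry 1
  1×2+1 = 3 → write 1 carry 1
  0×2+1 = 1 → write 1
  0×2 = 0 → write 0
  1×2 = 2 → write 0 carry 1
  0×2+1 = 1 → write 1
  1×2 = 2 → write 0 carry 1
  1×2+1 = 3 → write 1 carry 1
  0×2+1 = 1 → write 1
  0×2 = 0 → write 0
  0×2 = 0 → write 0
  1×2 = 2 → write 0 carry 1
  remaining carry: 1

0b1000110100111000000000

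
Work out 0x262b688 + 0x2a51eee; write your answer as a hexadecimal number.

Add column by column in base 16, right to left:
  8+e = 6 carry 1
  8+e+1 = 7 carry 1
  6+e+1 = 5 carry 1
  b+1+1 = d
  2+5 = 7
  6+a = 0 carry 1
  2+2+1 = 5

0x507d576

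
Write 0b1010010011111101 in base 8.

Group the bits in threes: 001 010 010 011 111 101 → 122375.

0o122375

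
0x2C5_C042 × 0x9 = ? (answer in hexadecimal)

Multiply each base-16 digit by 9, carrying:
  2×9 = 18 → write 2 carry 1
  4×9+1 = 37 → write 5 carry 2
  0×9+2 = 2 → write 2
  C×9 = 108 → write C carry 6
  5×9+6 = 51 → write 3 carry 3
  C×9+3 = 111 → write F carry 6
  2×9+6 = 24 → write 8 carry 1
  remaining carry: 1

0x18F3C252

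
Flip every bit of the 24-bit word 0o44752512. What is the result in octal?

0o33025265

Each oct digit d becomes 7−d:
  4→3, 4→3, 7→0, 5→2, 2→5, 5→2, 1→6, 2→5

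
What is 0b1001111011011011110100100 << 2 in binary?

0b100111101101101111010010000

Left shift by 2: append 2 zero bits.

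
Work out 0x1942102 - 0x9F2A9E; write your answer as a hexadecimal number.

Subtract column by column in base 16:
  2-E → 4 (borrow)
  0-9-1 → 6 (borrow)
  1-A-1 → 6 (borrow)
  2-2-1 → F (borrow)
  4-F-1 → 4 (borrow)
  9-9-1 → F (borrow)
  1-0-1 → 0

0xF4F664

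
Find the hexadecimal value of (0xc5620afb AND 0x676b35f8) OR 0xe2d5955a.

0xc5620afb AND 0x676b35f8 = 0x456200f8.
Then OR with 0xe2d5955a.

0xe7f795fa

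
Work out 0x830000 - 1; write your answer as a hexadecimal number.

The trailing 4 digits are 0, so subtracting 1 borrows through: they become F and the next digit up decrements.

0x82ffff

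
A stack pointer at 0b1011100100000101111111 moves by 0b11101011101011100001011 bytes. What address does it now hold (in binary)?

0b101001000001100010001010

Add column by column in base 2, right to left:
  1+1 = 0 carry 1
  1+1+1 = 1 carry 1
  1+0+1 = 0 carry 1
  1+1+1 = 1 carry 1
  1+0+1 = 0 carry 1
  1+0+1 = 0 carry 1
  1+0+1 = 0 carry 1
  0+0+1 = 1
  1+1 = 0 carry 1
  0+1+1 = 0 carry 1
  0+1+1 = 0 carry 1
  0+0+1 = 1
  0+1 = 1
  0+0 = 0
  1+1 = 0 carry 1
  0+1+1 = 0 carry 1
  0+1+1 = 0 carry 1
  1+0+1 = 0 carry 1
  1+1+1 = 1 carry 1
  1+0+1 = 0 carry 1
  0+1+1 = 0 carry 1
  1+1+1 = 1 carry 1
  0+1+1 = 0 carry 1
  final carry 1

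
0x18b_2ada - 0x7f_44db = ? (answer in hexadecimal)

0x10be5ff

Subtract column by column in base 16:
  a-b → f (borrow)
  d-d-1 → f (borrow)
  a-4-1 → 5
  2-4 → e (borrow)
  b-f-1 → b (borrow)
  8-7-1 → 0
  1-0 → 1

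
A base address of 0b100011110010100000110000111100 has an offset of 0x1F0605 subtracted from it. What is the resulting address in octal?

0o4352603067

0b100011110010100000110000111100 = 0o4362406074 in octal.
0x1F0605 = 0o7603005 in octal.
Subtract column by column in base 8:
  4-5 → 7 (borrow)
  7-0-1 → 6
  0-0 → 0
  6-3 → 3
  0-0 → 0
  4-6 → 6 (borrow)
  2-7-1 → 2 (borrow)
  6-0-1 → 5
  3-0 → 3
  4-0 → 4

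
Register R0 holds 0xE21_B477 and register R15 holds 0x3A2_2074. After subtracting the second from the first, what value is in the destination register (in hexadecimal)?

0xA7F9403

Subtract column by column in base 16:
  7-4 → 3
  7-7 → 0
  4-0 → 4
  B-2 → 9
  1-2 → F (borrow)
  2-A-1 → 7 (borrow)
  E-3-1 → A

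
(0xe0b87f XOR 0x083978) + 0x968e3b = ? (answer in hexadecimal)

First 0xe0b87f XOR 0x083978 = 0xe88107.
Add column by column in base 16, right to left:
  7+b = 2 carry 1
  0+3+1 = 4
  1+e = f
  8+8 = 0 carry 1
  8+6+1 = f
  e+9 = 7 carry 1
  final carry 1

0x17f0f42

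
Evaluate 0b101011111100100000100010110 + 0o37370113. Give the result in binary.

0b101111111000011000101100001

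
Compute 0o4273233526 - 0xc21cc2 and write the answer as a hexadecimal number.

0x222b1a94

0o4273233526 = 0x22ed3756 in hexadecimal.
Subtract column by column in base 16:
  6-2 → 4
  5-c → 9 (borrow)
  7-c-1 → a (borrow)
  3-1-1 → 1
  d-2 → b
  e-c → 2
  2-0 → 2
  2-0 → 2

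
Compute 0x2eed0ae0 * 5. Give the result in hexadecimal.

0xeaa13660

Multiply each base-16 digit by 5, carrying:
  0×5 = 0 → write 0
  e×5 = 70 → write 6 carry 4
  a×5+4 = 54 → write 6 carry 3
  0×5+3 = 3 → write 3
  d×5 = 65 → write 1 carry 4
  e×5+4 = 74 → write a carry 4
  e×5+4 = 74 → write a carry 4
  2×5+4 = 14 → write e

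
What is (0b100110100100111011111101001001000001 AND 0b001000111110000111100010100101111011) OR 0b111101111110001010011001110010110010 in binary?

0b111101111110001011111001110011110011

0b100110100100111011111101001001000001 AND 0b001000111110000111100010100101111011 = 0b000000100100000011100000000001000001.
Then OR with 0b111101111110001010011001110010110010.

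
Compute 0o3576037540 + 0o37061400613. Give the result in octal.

Add column by column in base 8, right to left:
  0+3 = 3
  4+1 = 5
  5+6 = 3 carry 1
  7+0+1 = 0 carry 1
  3+0+1 = 4
  0+4 = 4
  6+1 = 7
  7+6 = 5 carry 1
  5+0+1 = 6
  3+7 = 2 carry 1
  0+3+1 = 4

0o42657440353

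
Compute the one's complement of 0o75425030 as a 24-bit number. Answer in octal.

Each oct digit d becomes 7−d:
  7→0, 5→2, 4→3, 2→5, 5→2, 0→7, 3→4, 0→7

0o02352747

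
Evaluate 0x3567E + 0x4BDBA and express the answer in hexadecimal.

Add column by column in base 16, right to left:
  E+A = 8 carry 1
  7+B+1 = 3 carry 1
  6+D+1 = 4 carry 1
  5+B+1 = 1 carry 1
  3+4+1 = 8

0x81438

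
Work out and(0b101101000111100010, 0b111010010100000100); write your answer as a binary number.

0b101000000100000000

AND bit by bit (1 only where both bits are 1):
  101101000111100010
& 111010010100000100
= 101000000100000000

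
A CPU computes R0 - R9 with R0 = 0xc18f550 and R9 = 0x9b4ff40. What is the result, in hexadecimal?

Subtract column by column in base 16:
  0-0 → 0
  5-4 → 1
  5-f → 6 (borrow)
  f-f-1 → f (borrow)
  8-4-1 → 3
  1-b → 6 (borrow)
  c-9-1 → 2

0x263f610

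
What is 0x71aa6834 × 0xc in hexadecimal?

Multiply each base-16 digit by 12, carrying:
  4×12 = 48 → write 0 carry 3
  3×12+3 = 39 → write 7 carry 2
  8×12+2 = 98 → write 2 carry 6
  6×12+6 = 78 → write e carry 4
  a×12+4 = 124 → write c carry 7
  a×12+7 = 127 → write f carry 7
  1×12+7 = 19 → write 3 carry 1
  7×12+1 = 85 → write 5 carry 5
  remaining carry: 5

0x553fce270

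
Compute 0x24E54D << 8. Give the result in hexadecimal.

Shifting left by 8 bits = 2 hex digits: append 2 zeros.

0x24E54D00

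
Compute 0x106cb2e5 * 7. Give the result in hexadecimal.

Multiply each base-16 digit by 7, carrying:
  5×7 = 35 → write 3 carry 2
  e×7+2 = 100 → write 4 carry 6
  2×7+6 = 20 → write 4 carry 1
  b×7+1 = 78 → write e carry 4
  c×7+4 = 88 → write 8 carry 5
  6×7+5 = 47 → write f carry 2
  0×7+2 = 2 → write 2
  1×7 = 7 → write 7

0x72f8e443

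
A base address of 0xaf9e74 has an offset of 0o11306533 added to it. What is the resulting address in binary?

0b110101010010101111001111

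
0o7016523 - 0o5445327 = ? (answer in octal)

0o1351174

Subtract column by column in base 8:
  3-7 → 4 (borrow)
  2-2-1 → 7 (borrow)
  5-3-1 → 1
  6-5 → 1
  1-4 → 5 (borrow)
  0-4-1 → 3 (borrow)
  7-5-1 → 1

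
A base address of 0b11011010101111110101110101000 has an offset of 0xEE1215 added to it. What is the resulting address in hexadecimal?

0b11011010101111110101110101000 = 0x1B57EBA8 in hexadecimal.
Add column by column in base 16, right to left:
  8+5 = D
  A+1 = B
  B+2 = D
  E+1 = F
  7+E = 5 carry 1
  5+E+1 = 4 carry 1
  B+0+1 = C
  1+0 = 1

0x1C45FDBD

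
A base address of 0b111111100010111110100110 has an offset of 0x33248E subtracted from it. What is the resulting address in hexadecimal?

0xCB0B18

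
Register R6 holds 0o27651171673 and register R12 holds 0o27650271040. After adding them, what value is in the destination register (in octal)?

0o57521462733

Add column by column in base 8, right to left:
  3+0 = 3
  7+4 = 3 carry 1
  6+0+1 = 7
  1+1 = 2
  7+7 = 6 carry 1
  1+2+1 = 4
  1+0 = 1
  5+5 = 2 carry 1
  6+6+1 = 5 carry 1
  7+7+1 = 7 carry 1
  2+2+1 = 5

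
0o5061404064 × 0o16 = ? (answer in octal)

0o107265071330

Multiply each base-8 digit by 14, carrying:
  4×14 = 56 → write 0 carry 7
  6×14+7 = 91 → write 3 carry 11
  0×14+11 = 11 → write 3 carry 1
  4×14+1 = 57 → write 1 carry 7
  0×14+7 = 7 → write 7
  4×14 = 56 → write 0 carry 7
  1×14+7 = 21 → write 5 carry 2
  6×14+2 = 86 → write 6 carry 10
  0×14+10 = 10 → write 2 carry 1
  5×14+1 = 71 → write 7 carry 8
  remaining carry: 10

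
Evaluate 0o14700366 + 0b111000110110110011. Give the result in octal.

0o15607251

0b111000110110110011 = 0o706663 in octal.
Add column by column in base 8, right to left:
  6+3 = 1 carry 1
  6+6+1 = 5 carry 1
  3+6+1 = 2 carry 1
  0+6+1 = 7
  0+0 = 0
  7+7 = 6 carry 1
  4+0+1 = 5
  1+0 = 1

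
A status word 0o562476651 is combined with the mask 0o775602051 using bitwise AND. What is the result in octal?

0o560402051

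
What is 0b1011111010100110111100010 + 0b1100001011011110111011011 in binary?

Add column by column in base 2, right to left:
  0+1 = 1
  1+1 = 0 carry 1
  0+0+1 = 1
  0+1 = 1
  0+1 = 1
  1+0 = 1
  1+1 = 0 carry 1
  1+1+1 = 1 carry 1
  1+1+1 = 1 carry 1
  0+0+1 = 1
  1+1 = 0 carry 1
  1+1+1 = 1 carry 1
  0+1+1 = 0 carry 1
  0+1+1 = 0 carry 1
  1+0+1 = 0 carry 1
  0+1+1 = 0 carry 1
  1+1+1 = 1 carry 1
  0+0+1 = 1
  1+1 = 0 carry 1
  1+0+1 = 0 carry 1
  1+0+1 = 0 carry 1
  1+0+1 = 0 carry 1
  1+0+1 = 0 carry 1
  0+1+1 = 0 carry 1
  1+1+1 = 1 carry 1
  final carry 1

0b11000000110000101110111101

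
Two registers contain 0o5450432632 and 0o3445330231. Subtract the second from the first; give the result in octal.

0o2003102401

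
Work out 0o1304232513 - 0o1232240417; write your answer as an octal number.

0o51772074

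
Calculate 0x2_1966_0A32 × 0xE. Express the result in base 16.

Multiply each base-16 digit by 14, carrying:
  2×14 = 28 → write C carry 1
  3×14+1 = 43 → write B carry 2
  A×14+2 = 142 → write E carry 8
  0×14+8 = 8 → write 8
  6×14 = 84 → write 4 carry 5
  6×14+5 = 89 → write 9 carry 5
  9×14+5 = 131 → write 3 carry 8
  1×14+8 = 22 → write 6 carry 1
  2×14+1 = 29 → write D carry 1
  remaining carry: 1

0x1D63948EBC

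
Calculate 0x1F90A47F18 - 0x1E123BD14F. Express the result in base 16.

Subtract column by column in base 16:
  8-F → 9 (borrow)
  1-4-1 → C (borrow)
  F-1-1 → D
  7-D → A (borrow)
  4-B-1 → 8 (borrow)
  A-3-1 → 6
  0-2 → E (borrow)
  9-1-1 → 7
  F-E → 1
  1-1 → 0

0x17E68ADC9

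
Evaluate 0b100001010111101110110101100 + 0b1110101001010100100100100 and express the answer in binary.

0b110000000001000011011010000

Add column by column in base 2, right to left:
  0+0 = 0
  0+0 = 0
  1+1 = 0 carry 1
  1+0+1 = 0 carry 1
  0+0+1 = 1
  1+1 = 0 carry 1
  0+0+1 = 1
  1+0 = 1
  1+1 = 0 carry 1
  0+0+1 = 1
  1+0 = 1
  1+1 = 0 carry 1
  1+0+1 = 0 carry 1
  0+1+1 = 0 carry 1
  1+0+1 = 0 carry 1
  1+1+1 = 1 carry 1
  1+0+1 = 0 carry 1
  1+0+1 = 0 carry 1
  0+1+1 = 0 carry 1
  1+0+1 = 0 carry 1
  0+1+1 = 0 carry 1
  1+0+1 = 0 carry 1
  0+1+1 = 0 carry 1
  0+1+1 = 0 carry 1
  0+1+1 = 0 carry 1
  0+0+1 = 1
  1+0 = 1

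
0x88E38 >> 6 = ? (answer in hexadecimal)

6 bits is not a whole number of base-16 digits; in binary: 10001000111000111000 >> 6 = 10001000111000.

0x2238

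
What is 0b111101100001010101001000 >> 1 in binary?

Right shift by 1: drop the 1 least-significant bit.

0b11110110000101010100100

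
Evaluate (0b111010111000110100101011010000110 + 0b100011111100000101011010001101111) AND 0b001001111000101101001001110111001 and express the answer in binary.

Add column by column in base 2, right to left:
  0+1 = 1
  1+1 = 0 carry 1
  1+1+1 = 1 carry 1
  0+1+1 = 0 carry 1
  0+0+1 = 1
  0+1 = 1
  0+1 = 1
  1+0 = 1
  0+0 = 0
  1+0 = 1
  1+1 = 0 carry 1
  0+0+1 = 1
  1+1 = 0 carry 1
  0+1+1 = 0 carry 1
  1+0+1 = 0 carry 1
  0+1+1 = 0 carry 1
  0+0+1 = 1
  1+1 = 0 carry 1
  0+0+1 = 1
  1+0 = 1
  1+0 = 1
  0+0 = 0
  0+0 = 0
  0+1 = 1
  1+1 = 0 carry 1
  1+1+1 = 1 carry 1
  1+1+1 = 1 carry 1
  0+1+1 = 0 carry 1
  1+1+1 = 1 carry 1
  0+0+1 = 1
  1+0 = 1
  1+0 = 1
  1+1 = 0 carry 1
  final carry 1
Sum = 0b1011110110100111010000101011110101; now AND with 0b001001111000101101001001110111001:
  1011110110100111010000101011110101
& 0001001111000101101001001110111001
= 0001000110000101000000001010110001

0b1000110000101000000001010110001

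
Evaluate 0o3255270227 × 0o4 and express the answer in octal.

0o15265341134

Multiply each base-8 digit by 4, carrying:
  7×4 = 28 → write 4 carry 3
  2×4+3 = 11 → write 3 carry 1
  2×4+1 = 9 → write 1 carry 1
  0×4+1 = 1 → write 1
  7×4 = 28 → write 4 carry 3
  2×4+3 = 11 → write 3 carry 1
  5×4+1 = 21 → write 5 carry 2
  5×4+2 = 22 → write 6 carry 2
  2×4+2 = 10 → write 2 carry 1
  3×4+1 = 13 → write 5 carry 1
  remaining carry: 1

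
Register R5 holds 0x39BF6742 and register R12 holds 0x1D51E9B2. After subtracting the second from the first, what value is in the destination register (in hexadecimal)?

0x1C6D7D90

Subtract column by column in base 16:
  2-2 → 0
  4-B → 9 (borrow)
  7-9-1 → D (borrow)
  6-E-1 → 7 (borrow)
  F-1-1 → D
  B-5 → 6
  9-D → C (borrow)
  3-1-1 → 1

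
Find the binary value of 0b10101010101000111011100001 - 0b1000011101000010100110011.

0b1100111000000100110101110

Subtract column by column in base 2:
  1-1 → 0
  0-1 → 1 (borrow)
  0-0-1 → 1 (borrow)
  0-0-1 → 1 (borrow)
  0-1-1 → 0 (borrow)
  1-1-1 → 1 (borrow)
  1-0-1 → 0
  1-0 → 1
  0-1 → 1 (borrow)
  1-0-1 → 0
  1-1 → 0
  1-0 → 1
  0-0 → 0
  0-0 → 0
  0-0 → 0
  1-1 → 0
  0-0 → 0
  1-1 → 0
  0-1 → 1 (borrow)
  1-1-1 → 1 (borrow)
  0-0-1 → 1 (borrow)
  1-0-1 → 0
  0-0 → 0
  1-0 → 1
  0-1 → 1 (borrow)
  1-0-1 → 0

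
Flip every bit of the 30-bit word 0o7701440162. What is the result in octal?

Each oct digit d becomes 7−d:
  7→0, 7→0, 0→7, 1→6, 4→3, 4→3, 0→7, 1→6, 6→1, 2→5

0o0076337615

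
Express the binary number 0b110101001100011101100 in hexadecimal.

Group the bits into nibbles: 0001 1010 1001 1000 1110 1100 → 1A98EC.

0x1A98EC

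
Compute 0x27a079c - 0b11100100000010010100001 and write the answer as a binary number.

0x27a079c = 0b10011110100000011110011100 in binary.
Subtract column by column in base 2:
  0-1 → 1 (borrow)
  0-0-1 → 1 (borrow)
  1-0-1 → 0
  1-0 → 1
  1-0 → 1
  0-1 → 1 (borrow)
  0-0-1 → 1 (borrow)
  1-1-1 → 1 (borrow)
  1-0-1 → 0
  1-0 → 1
  1-1 → 0
  0-0 → 0
  0-0 → 0
  0-0 → 0
  0-0 → 0
  0-0 → 0
  0-0 → 0
  1-1 → 0
  0-0 → 0
  1-0 → 1
  1-1 → 0
  1-1 → 0
  1-1 → 0
  0-0 → 0
  0-0 → 0
  1-0 → 1

0b10000010000000001011111011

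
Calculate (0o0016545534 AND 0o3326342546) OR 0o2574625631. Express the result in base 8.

0o2576765735

0o0016545534 AND 0o3326342546 = 0o0006140504.
Then OR with 0o2574625631.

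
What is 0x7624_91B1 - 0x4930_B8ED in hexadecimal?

0x2CF3D8C4

Subtract column by column in base 16:
  1-D → 4 (borrow)
  B-E-1 → C (borrow)
  1-8-1 → 8 (borrow)
  9-B-1 → D (borrow)
  4-0-1 → 3
  2-3 → F (borrow)
  6-9-1 → C (borrow)
  7-4-1 → 2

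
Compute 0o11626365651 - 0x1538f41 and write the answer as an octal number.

0o11501456150

0x1538f41 = 0o124707501 in octal.
Subtract column by column in base 8:
  1-1 → 0
  5-0 → 5
  6-5 → 1
  5-7 → 6 (borrow)
  6-0-1 → 5
  3-7 → 4 (borrow)
  6-4-1 → 1
  2-2 → 0
  6-1 → 5
  1-0 → 1
  1-0 → 1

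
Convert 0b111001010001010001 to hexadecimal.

Group the bits into nibbles: 0011 1001 0100 0101 0001 → 39451.

0x39451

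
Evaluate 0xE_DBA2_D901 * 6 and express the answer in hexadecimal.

0x5925D11606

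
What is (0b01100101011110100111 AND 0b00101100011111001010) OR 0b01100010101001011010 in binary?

0b1100110111111011010

0b01100101011110100111 AND 0b00101100011111001010 = 0b00100100011110000010.
Then OR with 0b01100010101001011010.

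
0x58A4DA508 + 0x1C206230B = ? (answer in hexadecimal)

Add column by column in base 16, right to left:
  8+B = 3 carry 1
  0+0+1 = 1
  5+3 = 8
  A+2 = C
  D+6 = 3 carry 1
  4+0+1 = 5
  A+2 = C
  8+C = 4 carry 1
  5+1+1 = 7

0x74C53C813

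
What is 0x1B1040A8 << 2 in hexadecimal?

2 bits is not a whole number of base-16 digits; in binary: 11011000100000100000010101000 << 2 = 1101100010000010000001010100000.

0x6C4102A0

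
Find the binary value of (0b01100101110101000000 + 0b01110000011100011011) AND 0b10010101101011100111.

0b10010100000001000011

Add column by column in base 2, right to left:
  0+1 = 1
  0+1 = 1
  0+0 = 0
  0+1 = 1
  0+1 = 1
  0+0 = 0
  1+0 = 1
  0+0 = 0
  1+1 = 0 carry 1
  0+1+1 = 0 carry 1
  1+1+1 = 1 carry 1
  1+0+1 = 0 carry 1
  1+0+1 = 0 carry 1
  0+0+1 = 1
  1+0 = 1
  0+0 = 0
  0+1 = 1
  1+1 = 0 carry 1
  1+1+1 = 1 carry 1
  final carry 1
Sum = 0b11010110010001011011; now AND with 0b10010101101011100111:
  11010110010001011011
& 10010101101011100111
= 10010100000001000011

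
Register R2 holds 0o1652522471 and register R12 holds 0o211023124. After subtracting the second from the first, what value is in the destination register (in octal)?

Subtract column by column in base 8:
  1-4 → 5 (borrow)
  7-2-1 → 4
  4-1 → 3
  2-3 → 7 (borrow)
  2-2-1 → 7 (borrow)
  5-0-1 → 4
  2-1 → 1
  5-1 → 4
  6-2 → 4
  1-0 → 1

0o1441477345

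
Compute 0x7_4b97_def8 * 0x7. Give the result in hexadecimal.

Multiply each base-16 digit by 7, carrying:
  8×7 = 56 → write 8 carry 3
  f×7+3 = 108 → write c carry 6
  e×7+6 = 104 → write 8 carry 6
  d×7+6 = 97 → write 1 carry 6
  7×7+6 = 55 → write 7 carry 3
  9×7+3 = 66 → write 2 carry 4
  b×7+4 = 81 → write 1 carry 5
  4×7+5 = 33 → write 1 carry 2
  7×7+2 = 51 → write 3 carry 3
  remaining carry: 3

0x33112718c8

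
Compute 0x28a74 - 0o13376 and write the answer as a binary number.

0b100111001101110110

0x28a74 = 0b101000101001110100 in binary.
0o13376 = 0b1011011111110 in binary.
Subtract column by column in base 2:
  0-0 → 0
  0-1 → 1 (borrow)
  1-1-1 → 1 (borrow)
  0-1-1 → 0 (borrow)
  1-1-1 → 1 (borrow)
  1-1-1 → 1 (borrow)
  1-1-1 → 1 (borrow)
  0-1-1 → 0 (borrow)
  0-0-1 → 1 (borrow)
  1-1-1 → 1 (borrow)
  0-1-1 → 0 (borrow)
  1-0-1 → 0
  0-1 → 1 (borrow)
  0-0-1 → 1 (borrow)
  0-0-1 → 1 (borrow)
  1-0-1 → 0
  0-0 → 0
  1-0 → 1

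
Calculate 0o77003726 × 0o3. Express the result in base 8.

Multiply each base-8 digit by 3, carrying:
  6×3 = 18 → write 2 carry 2
  2×3+2 = 8 → write 0 carry 1
  7×3+1 = 22 → write 6 carry 2
  3×3+2 = 11 → write 3 carry 1
  0×3+1 = 1 → write 1
  0×3 = 0 → write 0
  7×3 = 21 → write 5 carry 2
  7×3+2 = 23 → write 7 carry 2
  remaining carry: 2

0o275013602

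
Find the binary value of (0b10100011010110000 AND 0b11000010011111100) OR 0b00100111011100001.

0b10100111011110001

0b10100011010110000 AND 0b11000010011111100 = 0b10000010010110000.
Then OR with 0b00100111011100001.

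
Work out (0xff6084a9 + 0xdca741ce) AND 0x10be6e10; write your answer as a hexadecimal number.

Add column by column in base 16, right to left:
  9+e = 7 carry 1
  a+c+1 = 7 carry 1
  4+1+1 = 6
  8+4 = c
  0+7 = 7
  6+a = 0 carry 1
  f+c+1 = c carry 1
  f+d+1 = d carry 1
  final carry 1
Sum = 0x1dc07c677; now AND with 0x10be6e10:
  1&0=0, d&1=1, c&0=0, 0&b=0, 7&e=6, c&6=4, 6&e=6, 7&1=1, 7&0=0

0x10064610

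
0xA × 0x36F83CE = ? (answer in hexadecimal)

Multiply each base-16 digit by 10, carrying:
  E×10 = 140 → write C carry 8
  C×10+8 = 128 → write 0 carry 8
  3×10+8 = 38 → write 6 carry 2
  8×10+2 = 82 → write 2 carry 5
  F×10+5 = 155 → write B carry 9
  6×10+9 = 69 → write 5 carry 4
  3×10+4 = 34 → write 2 carry 2
  remaining carry: 2

0x225B260C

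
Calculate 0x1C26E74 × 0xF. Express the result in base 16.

0x1A6478CC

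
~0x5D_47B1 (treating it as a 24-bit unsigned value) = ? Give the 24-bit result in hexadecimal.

Each hex digit d becomes F−d:
  5→A, D→2, 4→B, 7→8, B→4, 1→E

0xA2B84E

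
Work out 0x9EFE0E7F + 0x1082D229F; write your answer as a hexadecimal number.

Add column by column in base 16, right to left:
  F+F = E carry 1
  7+9+1 = 1 carry 1
  E+2+1 = 1 carry 1
  0+2+1 = 3
  E+D = B carry 1
  F+2+1 = 2 carry 1
  E+8+1 = 7 carry 1
  9+0+1 = A
  0+1 = 1

0x1A72B311E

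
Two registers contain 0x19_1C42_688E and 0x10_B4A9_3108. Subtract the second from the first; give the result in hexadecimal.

Subtract column by column in base 16:
  E-8 → 6
  8-0 → 8
  8-1 → 7
  6-3 → 3
  2-9 → 9 (borrow)
  4-A-1 → 9 (borrow)
  C-4-1 → 7
  1-B → 6 (borrow)
  9-0-1 → 8
  1-1 → 0

0x867993786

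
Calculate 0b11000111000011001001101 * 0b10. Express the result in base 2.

Multiply each base-2 digit by 2, carrying:
  1×2 = 2 → write 0 carry 1
  0×2+1 = 1 → write 1
  1×2 = 2 → write 0 carry 1
  1×2+1 = 3 → write 1 carry 1
  0×2+1 = 1 → write 1
  0×2 = 0 → write 0
  1×2 = 2 → write 0 carry 1
  0×2+1 = 1 → write 1
  0×2 = 0 → write 0
  1×2 = 2 → write 0 carry 1
  1×2+1 = 3 → write 1 carry 1
  0×2+1 = 1 → write 1
  0×2 = 0 → write 0
  0×2 = 0 → write 0
  0×2 = 0 → write 0
  1×2 = 2 → write 0 carry 1
  1×2+1 = 3 → write 1 carry 1
  1×2+1 = 3 → write 1 carry 1
  0×2+1 = 1 → write 1
  0×2 = 0 → write 0
  0×2 = 0 → write 0
  1×2 = 2 → write 0 carry 1
  1×2+1 = 3 → write 1 carry 1
  remaining carry: 1

0b110001110000110010011010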